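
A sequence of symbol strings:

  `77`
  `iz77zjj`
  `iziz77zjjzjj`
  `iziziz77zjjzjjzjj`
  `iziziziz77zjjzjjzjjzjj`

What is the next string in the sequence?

s(k+1) = iz·s(k)·zjj, so each term gains iz as a prefix and zjj as a suffix.
Applying this once more to iziziziz77zjjzjjzjjzjj:

iziziziziz77zjjzjjzjjzjjzjj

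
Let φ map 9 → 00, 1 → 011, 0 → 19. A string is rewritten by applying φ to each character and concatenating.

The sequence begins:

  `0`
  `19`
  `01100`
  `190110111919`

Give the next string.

Expanding 190110111919: 1→011, 9→00, 0→19, 1→011, 1→011, 0→19, 1→011, 1→011, 1→011, 9→00, 1→011, 9→00. Concatenated: 011 00 19 011 011 19 011 011 011 00 011 00.

0110019011011190110110110001100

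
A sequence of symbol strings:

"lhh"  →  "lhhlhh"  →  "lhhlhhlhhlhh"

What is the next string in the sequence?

Every step duplicates the string.
Doubling lhhlhhlhhlhh:

lhhlhhlhhlhhlhhlhhlhhlhh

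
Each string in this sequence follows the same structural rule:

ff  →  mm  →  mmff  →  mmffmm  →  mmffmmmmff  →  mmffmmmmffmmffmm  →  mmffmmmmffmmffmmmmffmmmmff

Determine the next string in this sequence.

mmffmmmmffmmffmmmmffmmmmffmmffmmmmffmmffmm

Each term (from the third on) is the previous term followed by the one before it: term 3 = mm·ff = mmff.
The next term joins mmffmmmmffmmffmmmmffmmmmff and mmffmmmmffmmffmm.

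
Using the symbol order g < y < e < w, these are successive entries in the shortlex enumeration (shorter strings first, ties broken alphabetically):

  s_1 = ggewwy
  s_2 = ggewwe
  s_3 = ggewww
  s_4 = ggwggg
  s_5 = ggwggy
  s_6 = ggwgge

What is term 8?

Stepping forward 2 times from ggwgge: ggwgge → ggwggw, then the target.

ggwgyg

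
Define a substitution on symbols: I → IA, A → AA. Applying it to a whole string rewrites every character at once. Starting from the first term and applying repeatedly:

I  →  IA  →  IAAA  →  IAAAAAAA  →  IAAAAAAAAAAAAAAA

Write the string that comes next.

Rewriting the 16 symbols of IAAAAAAAAAAAAAAA one by one yields IA AA AA AA AA AA AA AA AA AA AA AA AA AA AA AA; concatenated:

IAAAAAAAAAAAAAAAAAAAAAAAAAAAAAAA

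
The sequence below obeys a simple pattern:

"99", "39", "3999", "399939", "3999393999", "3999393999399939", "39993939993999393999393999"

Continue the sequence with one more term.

From term 3 onward, concatenate the last term with the second-to-last: 39·99 = 3999, 3999·39 = 399939, …
The next term joins 39993939993999393999393999 and 3999393999399939.

399939399939993939993939993999393999399939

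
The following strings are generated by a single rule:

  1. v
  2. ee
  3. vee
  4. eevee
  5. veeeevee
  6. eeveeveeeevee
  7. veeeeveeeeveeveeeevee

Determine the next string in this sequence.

This is a Fibonacci-style word recurrence s(k) = s(k−2)·s(k−1): e.g. v·ee = vee.
Continuing: eeveeveeeevee · veeeeveeeeveeveeeevee gives term 8.

eeveeveeeeveeveeeeveeeeveeveeeevee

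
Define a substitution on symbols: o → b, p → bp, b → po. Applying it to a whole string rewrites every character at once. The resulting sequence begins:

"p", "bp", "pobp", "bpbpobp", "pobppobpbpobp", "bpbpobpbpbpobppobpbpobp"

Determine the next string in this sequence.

φ(bpbpobpbpbpobppobpbpobp) expands symbol-by-symbol to po bp po bp b po bp po bp po bp b po bp bp b po bp po bp b po bp; joining the 23 pieces gives the next term.

pobppobpbpobppobppobpbpobpbpbpobppobpbpobp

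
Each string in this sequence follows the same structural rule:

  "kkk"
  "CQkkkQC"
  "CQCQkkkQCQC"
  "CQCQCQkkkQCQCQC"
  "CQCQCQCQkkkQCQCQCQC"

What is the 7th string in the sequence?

CQCQCQCQCQCQkkkQCQCQCQCQCQC

Every step adds CQ to the front and QC to the end of the previous string.
From CQCQCQCQkkkQCQCQCQC, 2 further steps: CQCQCQCQkkkQCQCQCQC → CQCQCQCQCQkkkQCQCQCQCQC → (answer).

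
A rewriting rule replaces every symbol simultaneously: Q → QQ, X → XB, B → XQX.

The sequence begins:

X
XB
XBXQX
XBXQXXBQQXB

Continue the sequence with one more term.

Apply φ to XBXQXXBQQXB symbol by symbol: X→XB, B→XQX, X→XB, Q→QQ, X→XB, X→XB, B→XQX, Q→QQ, Q→QQ, X→XB, B→XQX; joined: XB XQX XB QQ XB XB XQX QQ QQ XB XQX.

XBXQXXBQQXBXBXQXQQQQXBXQX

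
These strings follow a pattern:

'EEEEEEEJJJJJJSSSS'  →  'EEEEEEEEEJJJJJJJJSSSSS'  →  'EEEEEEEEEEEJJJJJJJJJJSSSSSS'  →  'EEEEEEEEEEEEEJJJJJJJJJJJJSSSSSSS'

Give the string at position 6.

Reading off run lengths: E runs 7, 9, 11, 13; J runs 6, 8, 10, 12; S runs 4, 5, 6, 7 — each is linear in n, where the shown terms are n = 3, 4, 5, 6.
At n = 8 the blocks have lengths 17, 16, 9.

EEEEEEEEEEEEEEEEEJJJJJJJJJJJJJJJJSSSSSSSSS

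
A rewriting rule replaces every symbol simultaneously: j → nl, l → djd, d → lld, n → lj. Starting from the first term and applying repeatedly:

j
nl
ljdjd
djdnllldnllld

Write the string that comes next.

Rewriting the 13 symbols of djdnllldnllld one by one yields lld nl lld lj djd djd djd lld lj djd djd djd lld; concatenated:

lldnllldljdjddjddjdlldljdjddjddjdlld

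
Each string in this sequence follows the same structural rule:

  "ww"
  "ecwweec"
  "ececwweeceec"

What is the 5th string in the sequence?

Every step adds ec to the front and eec to the end of the previous string.
From ececwweeceec, 2 further steps: ececwweeceec → ecececwweeceeceec → (answer).

ececececwweeceeceeceec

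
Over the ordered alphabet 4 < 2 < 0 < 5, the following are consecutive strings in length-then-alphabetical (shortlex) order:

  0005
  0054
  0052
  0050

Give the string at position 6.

Advancing 2 positions from 0050 through 0050 → 0055 reaches term 6.

0544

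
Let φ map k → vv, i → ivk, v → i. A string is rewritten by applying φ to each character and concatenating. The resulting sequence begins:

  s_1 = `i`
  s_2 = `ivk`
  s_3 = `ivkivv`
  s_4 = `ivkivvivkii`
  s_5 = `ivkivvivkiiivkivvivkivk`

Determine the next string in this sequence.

Rewriting the 23 symbols of ivkivvivkiiivkivvivkivk one by one yields ivk i vv ivk i i ivk i vv ivk ivk ivk i vv ivk i i ivk i vv ivk i vv; concatenated:

ivkivvivkiiivkivvivkivkivkivvivkiiivkivvivkivv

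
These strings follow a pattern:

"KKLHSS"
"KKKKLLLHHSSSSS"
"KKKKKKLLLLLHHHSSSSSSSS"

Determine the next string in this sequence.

The n-th term is 2n K's then 2n-1 L's then n H's then 3n-1 S's (n = 1, 2, …).
At n = 4 the blocks have lengths 8, 7, 4, 11.

KKKKKKKKLLLLLLLHHHHSSSSSSSSSSS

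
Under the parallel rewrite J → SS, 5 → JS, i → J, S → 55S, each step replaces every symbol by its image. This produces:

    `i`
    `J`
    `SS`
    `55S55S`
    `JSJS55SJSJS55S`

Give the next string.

Replace each of the 14 characters of JSJS55SJSJS55S in place — SS 55S SS 55S JS JS 55S SS 55S SS 55S JS JS 55S — and concatenate.

SS55SSS55SJSJS55SSS55SSS55SJSJS55S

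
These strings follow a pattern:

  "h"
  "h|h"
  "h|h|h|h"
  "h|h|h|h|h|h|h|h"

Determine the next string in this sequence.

s(k+1) = s(k)·|·s(k) — each term doubles the last with '|' between the halves.
Doubling h|h|h|h|h|h|h|h with '|' between the halves:

h|h|h|h|h|h|h|h|h|h|h|h|h|h|h|h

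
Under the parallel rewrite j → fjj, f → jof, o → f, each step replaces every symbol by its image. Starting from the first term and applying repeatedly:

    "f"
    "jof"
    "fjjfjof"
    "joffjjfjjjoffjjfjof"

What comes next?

φ(joffjjfjjjoffjjfjof) expands symbol-by-symbol to fjj f jof jof fjj fjj jof fjj fjj fjj f jof jof fjj fjj jof fjj f jof; joining the 19 pieces gives the next term.

fjjfjofjoffjjfjjjoffjjfjjfjjfjofjoffjjfjjjoffjjfjof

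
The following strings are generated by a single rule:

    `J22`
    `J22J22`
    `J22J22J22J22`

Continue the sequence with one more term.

s(k+1) = s(k)·s(k) — each term doubles the last.
Doubling J22J22J22J22:

J22J22J22J22J22J22J22J22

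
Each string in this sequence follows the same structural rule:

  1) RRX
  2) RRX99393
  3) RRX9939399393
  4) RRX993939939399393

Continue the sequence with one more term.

RRX99393993939939399393

Every step adds 99393 to the end: s(k+1) = s(k)·99393.
So the next term is RRX993939939399393·99393.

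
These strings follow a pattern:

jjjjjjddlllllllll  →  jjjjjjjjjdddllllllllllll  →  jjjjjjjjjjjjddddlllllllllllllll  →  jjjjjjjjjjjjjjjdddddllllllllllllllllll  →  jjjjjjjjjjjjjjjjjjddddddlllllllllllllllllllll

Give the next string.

jjjjjjjjjjjjjjjjjjjjjdddddddllllllllllllllllllllllll

Term n consists of 3n j's, followed by n d's, followed by 3n+3 l's, where the shown terms are n = 2, 3, 4, 5, 6.
For the next term, n = 7, so the run lengths are 21, 7, 24.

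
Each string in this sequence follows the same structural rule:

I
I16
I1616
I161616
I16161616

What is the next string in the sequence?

Each term is the previous one with 16 appended.
Applying this once more to I16161616:

I1616161616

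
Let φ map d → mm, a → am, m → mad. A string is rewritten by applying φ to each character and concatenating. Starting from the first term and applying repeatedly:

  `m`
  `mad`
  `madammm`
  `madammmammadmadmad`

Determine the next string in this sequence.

Replace each of the 18 characters of madammmammadmadmad in place — mad am mm am mad mad mad am mad mad am mm mad am mm mad am mm — and concatenate.

madammmammadmadmadammadmadammmmadammmmadammm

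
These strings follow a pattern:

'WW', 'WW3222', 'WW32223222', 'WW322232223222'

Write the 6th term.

WW32223222322232223222

Every step adds 3222 to the end: s(k+1) = s(k)·3222.
From WW322232223222, 2 further steps: WW322232223222 → WW3222322232223222 → (answer).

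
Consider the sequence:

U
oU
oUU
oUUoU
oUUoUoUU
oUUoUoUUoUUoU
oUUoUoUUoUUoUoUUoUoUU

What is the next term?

oUUoUoUUoUUoUoUUoUoUUoUUoUoUUoUUoU

From term 3 onward, concatenate the last term with the second-to-last: oU·U = oUU, oUU·oU = oUUoU, …
Continuing: oUUoUoUUoUUoUoUUoUoUU · oUUoUoUUoUUoU gives term 8.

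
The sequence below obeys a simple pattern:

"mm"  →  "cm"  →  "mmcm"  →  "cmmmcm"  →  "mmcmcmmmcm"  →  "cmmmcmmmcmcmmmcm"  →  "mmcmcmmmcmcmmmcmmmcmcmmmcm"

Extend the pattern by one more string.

This is a Fibonacci-style word recurrence s(k) = s(k−2)·s(k−1): e.g. mm·cm = mmcm.
Continuing: cmmmcmmmcmcmmmcm · mmcmcmmmcmcmmmcmmmcmcmmmcm gives term 8.

cmmmcmmmcmcmmmcmmmcmcmmmcmcmmmcmmmcmcmmmcm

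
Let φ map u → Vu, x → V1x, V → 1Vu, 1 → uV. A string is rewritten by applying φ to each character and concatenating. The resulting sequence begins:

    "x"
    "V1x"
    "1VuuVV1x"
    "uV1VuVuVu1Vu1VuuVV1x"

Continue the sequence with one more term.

Replace each of the 20 characters of uV1VuVuVu1Vu1VuuVV1x in place — Vu 1Vu uV 1Vu Vu 1Vu Vu 1Vu Vu uV 1Vu Vu uV 1Vu Vu Vu 1Vu 1Vu uV V1x — and concatenate.

Vu1VuuV1VuVu1VuVu1VuVuuV1VuVuuV1VuVuVu1Vu1VuuVV1x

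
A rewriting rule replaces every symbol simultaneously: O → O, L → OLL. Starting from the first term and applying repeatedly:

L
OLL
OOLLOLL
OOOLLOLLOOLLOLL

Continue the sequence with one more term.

OOOOLLOLLOOLLOLLOOOLLOLLOOLLOLL

φ(OOOLLOLLOOLLOLL) expands symbol-by-symbol to O O O OLL OLL O OLL OLL O O OLL OLL O OLL OLL; joining the 15 pieces gives the next term.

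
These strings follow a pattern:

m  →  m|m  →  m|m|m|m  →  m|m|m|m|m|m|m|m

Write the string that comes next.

m|m|m|m|m|m|m|m|m|m|m|m|m|m|m|m

s(k+1) = s(k)·|·s(k) — each term doubles the last with '|' between the halves.
So the next term is two copies of m|m|m|m|m|m|m|m with '|' between the halves.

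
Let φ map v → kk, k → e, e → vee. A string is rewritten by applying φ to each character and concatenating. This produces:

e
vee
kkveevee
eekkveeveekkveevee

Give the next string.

Replace each of the 18 characters of eekkveeveekkveevee in place — vee vee e e kk vee vee kk vee vee e e kk vee vee kk vee vee — and concatenate.

veeveeeekkveeveekkveeveeeekkveeveekkveevee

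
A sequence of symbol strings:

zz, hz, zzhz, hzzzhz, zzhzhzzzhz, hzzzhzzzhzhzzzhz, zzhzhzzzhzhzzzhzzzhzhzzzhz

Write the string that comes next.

hzzzhzzzhzhzzzhzzzhzhzzzhzhzzzhzzzhzhzzzhz

Each term (from the third on) is the two preceding terms concatenated in order: term 3 = zz·hz = zzhz.
Continuing: hzzzhzzzhzhzzzhz · zzhzhzzzhzhzzzhzzzhzhzzzhz gives term 8.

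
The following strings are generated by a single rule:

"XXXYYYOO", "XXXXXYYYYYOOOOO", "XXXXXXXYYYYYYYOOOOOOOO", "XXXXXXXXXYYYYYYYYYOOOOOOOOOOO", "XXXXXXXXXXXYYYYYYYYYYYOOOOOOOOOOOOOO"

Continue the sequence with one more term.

XXXXXXXXXXXXXYYYYYYYYYYYYYOOOOOOOOOOOOOOOOO

The n-th term is 2n+1 X's then 2n+1 Y's then 3n-1 O's (n = 1, 2, …).
For the next term, n = 6, so the run lengths are 13, 13, 17.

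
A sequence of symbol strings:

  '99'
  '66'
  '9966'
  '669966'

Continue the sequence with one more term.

9966669966

From term 3 onward, concatenate the second-to-last term with the last: 99·66 = 9966, 66·9966 = 669966, …
So term 5 is 9966·669966.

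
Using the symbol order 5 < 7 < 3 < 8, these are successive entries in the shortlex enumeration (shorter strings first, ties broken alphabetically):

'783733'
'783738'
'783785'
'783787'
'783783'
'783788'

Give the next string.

783355

Find the rightmost character of 783788 below 8, bump it to the next letter, and reset everything to its right to 5.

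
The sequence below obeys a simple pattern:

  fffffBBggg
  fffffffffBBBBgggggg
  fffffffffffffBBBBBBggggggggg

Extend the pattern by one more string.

Reading off run lengths: f runs 5, 9, 13; B runs 2, 4, 6; g runs 3, 6, 9 — each is linear in n (n = 1, 2, …).
For the next term, n = 4, so the run lengths are 17, 8, 12.

fffffffffffffffffBBBBBBBBgggggggggggg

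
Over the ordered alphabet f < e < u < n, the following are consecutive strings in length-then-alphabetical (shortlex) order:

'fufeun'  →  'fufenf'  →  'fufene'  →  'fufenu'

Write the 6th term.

fufuff

Advancing 2 positions from fufenu through fufenu → fufenn reaches term 6.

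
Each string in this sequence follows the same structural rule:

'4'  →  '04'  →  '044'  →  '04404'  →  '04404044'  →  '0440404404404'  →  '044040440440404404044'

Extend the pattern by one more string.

0440404404404044040440440404404404

This is a Fibonacci-style word recurrence s(k) = s(k−1)·s(k−2): e.g. 04·4 = 044.
Continuing: 044040440440404404044 · 0440404404404 gives term 8.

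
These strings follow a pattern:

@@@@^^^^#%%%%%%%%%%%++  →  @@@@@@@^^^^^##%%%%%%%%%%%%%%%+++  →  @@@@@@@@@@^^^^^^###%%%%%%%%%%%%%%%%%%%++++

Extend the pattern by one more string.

Term n consists of 3n-2 @'s, followed by n+2 ^'s, followed by n-1 #'s, followed by 4n+3 %'s, followed by n +'s, where the shown terms are n = 2, 3, 4.
At n = 5 the blocks have lengths 13, 7, 4, 23, 5.

@@@@@@@@@@@@@^^^^^^^####%%%%%%%%%%%%%%%%%%%%%%%+++++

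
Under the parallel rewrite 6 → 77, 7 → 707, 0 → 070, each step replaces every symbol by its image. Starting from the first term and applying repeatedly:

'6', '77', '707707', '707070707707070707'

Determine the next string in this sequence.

φ(707070707707070707) expands symbol-by-symbol to 707 070 707 070 707 070 707 070 707 707 070 707 070 707 070 707 070 707; joining the 18 pieces gives the next term.

707070707070707070707070707707070707070707070707070707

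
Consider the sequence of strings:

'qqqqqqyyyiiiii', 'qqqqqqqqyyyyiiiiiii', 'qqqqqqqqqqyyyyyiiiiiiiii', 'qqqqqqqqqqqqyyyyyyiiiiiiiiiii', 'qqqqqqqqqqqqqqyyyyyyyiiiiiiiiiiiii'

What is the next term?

qqqqqqqqqqqqqqqqyyyyyyyyiiiiiiiiiiiiiii

Reading off run lengths: q runs 6, 8, 10, 12, 14; y runs 3, 4, 5, 6, 7; i runs 5, 7, 9, 11, 13 — each is linear in n, where the shown terms are n = 3, 4, 5, 6, 7.
For the next term, n = 8, so the run lengths are 16, 8, 15.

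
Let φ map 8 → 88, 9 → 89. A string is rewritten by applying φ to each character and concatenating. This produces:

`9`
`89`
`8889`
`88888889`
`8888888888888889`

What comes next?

88888888888888888888888888888889

Applying the rule to each of the 16 symbols of 8888888888888889 gives the pieces 88 88 88 88 88 88 88 88 88 88 88 88 88 88 88 89, which concatenate to the answer.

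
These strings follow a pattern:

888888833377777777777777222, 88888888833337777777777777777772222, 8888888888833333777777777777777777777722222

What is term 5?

88888888888888833333337777777777777777777777777777772222222

The n-th term is 2n+1 8's then n 3's then 4n+2 7's then n 2's, where the shown terms are n = 3, 4, 5.
For term 5, n = 7, so the run lengths are 15, 7, 30, 7.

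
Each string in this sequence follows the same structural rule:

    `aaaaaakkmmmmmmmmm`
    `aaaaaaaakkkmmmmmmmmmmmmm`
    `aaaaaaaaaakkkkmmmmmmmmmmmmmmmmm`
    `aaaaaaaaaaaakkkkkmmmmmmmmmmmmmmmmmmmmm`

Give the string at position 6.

Term n consists of 2n+2 a's, followed by n k's, followed by 4n+1 m's, where the shown terms are n = 2, 3, 4, 5.
For term 6, n = 7, so the run lengths are 16, 7, 29.

aaaaaaaaaaaaaaaakkkkkkkmmmmmmmmmmmmmmmmmmmmmmmmmmmmm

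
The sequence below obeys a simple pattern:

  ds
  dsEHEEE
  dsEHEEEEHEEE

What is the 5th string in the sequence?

dsEHEEEEHEEEEHEEEEHEEE

The strings grow by a fixed suffix EHEEE each time.
From dsEHEEEEHEEE, 2 further steps: dsEHEEEEHEEE → dsEHEEEEHEEEEHEEE → (answer).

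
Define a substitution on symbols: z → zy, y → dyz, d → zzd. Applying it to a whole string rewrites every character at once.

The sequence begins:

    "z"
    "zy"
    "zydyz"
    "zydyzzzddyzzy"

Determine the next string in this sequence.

φ(zydyzzzddyzzy) expands symbol-by-symbol to zy dyz zzd dyz zy zy zy zzd zzd dyz zy zy dyz; joining the 13 pieces gives the next term.

zydyzzzddyzzyzyzyzzdzzddyzzyzydyz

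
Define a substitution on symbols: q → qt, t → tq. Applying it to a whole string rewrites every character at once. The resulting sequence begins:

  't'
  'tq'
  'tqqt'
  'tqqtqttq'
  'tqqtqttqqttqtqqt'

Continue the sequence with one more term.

tqqtqttqqttqtqqtqttqtqqttqqtqttq

Replace each of the 16 characters of tqqtqttqqttqtqqt in place — tq qt qt tq qt tq tq qt qt tq tq qt tq qt qt tq — and concatenate.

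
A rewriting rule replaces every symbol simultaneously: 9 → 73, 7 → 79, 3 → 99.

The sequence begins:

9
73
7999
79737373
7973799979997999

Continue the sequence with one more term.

φ(7973799979997999) expands symbol-by-symbol to 79 73 79 99 79 73 73 73 79 73 73 73 79 73 73 73; joining the 16 pieces gives the next term.

79737999797373737973737379737373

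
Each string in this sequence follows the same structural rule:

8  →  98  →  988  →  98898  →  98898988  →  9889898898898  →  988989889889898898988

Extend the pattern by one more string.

From term 3 onward, concatenate the last term with the second-to-last: 98·8 = 988, 988·98 = 98898, …
The next term joins 988989889889898898988 and 9889898898898.

9889898898898988989889889898898898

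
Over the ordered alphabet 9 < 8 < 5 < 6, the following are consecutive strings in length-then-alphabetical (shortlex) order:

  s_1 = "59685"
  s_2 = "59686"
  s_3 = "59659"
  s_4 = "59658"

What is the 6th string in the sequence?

59656

Continuing the enumeration 2 steps past 59658: 59658 → 59655 → (answer).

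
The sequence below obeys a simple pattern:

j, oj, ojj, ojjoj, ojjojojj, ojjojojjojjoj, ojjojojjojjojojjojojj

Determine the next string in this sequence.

From term 3 onward, concatenate the last term with the second-to-last: oj·j = ojj, ojj·oj = ojjoj, …
So term 8 is ojjojojjojjojojjojojj·ojjojojjojjoj.

ojjojojjojjojojjojojjojjojojjojjoj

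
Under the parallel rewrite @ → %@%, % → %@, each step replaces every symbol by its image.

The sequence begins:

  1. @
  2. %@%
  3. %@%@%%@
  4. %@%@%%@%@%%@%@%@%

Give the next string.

Rewriting the 17 symbols of %@%@%%@%@%%@%@%@% one by one yields %@ %@% %@ %@% %@ %@ %@% %@ %@% %@ %@ %@% %@ %@% %@ %@% %@; concatenated:

%@%@%%@%@%%@%@%@%%@%@%%@%@%@%%@%@%%@%@%%@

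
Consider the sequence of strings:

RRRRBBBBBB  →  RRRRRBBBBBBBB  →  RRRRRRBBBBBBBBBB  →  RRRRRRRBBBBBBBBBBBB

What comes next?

Each string has the form R^{n+1} B^{2n}, where the shown terms are n = 3, 4, 5, 6.
At n = 7 the blocks have lengths 8, 14.

RRRRRRRRBBBBBBBBBBBBBB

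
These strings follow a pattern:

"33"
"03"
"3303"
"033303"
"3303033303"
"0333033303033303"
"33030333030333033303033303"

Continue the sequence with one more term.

From term 3 onward, concatenate the second-to-last term with the last: 33·03 = 3303, 03·3303 = 033303, …
So term 8 is 0333033303033303·33030333030333033303033303.

033303330303330333030333030333033303033303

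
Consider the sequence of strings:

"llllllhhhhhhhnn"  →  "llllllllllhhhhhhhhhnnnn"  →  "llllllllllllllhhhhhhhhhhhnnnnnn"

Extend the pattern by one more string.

Each string has the form l^{4n-2} h^{2n+3} n^{2n-2}, where the shown terms are n = 2, 3, 4.
At n = 5 the blocks have lengths 18, 13, 8.

llllllllllllllllllhhhhhhhhhhhhhnnnnnnnn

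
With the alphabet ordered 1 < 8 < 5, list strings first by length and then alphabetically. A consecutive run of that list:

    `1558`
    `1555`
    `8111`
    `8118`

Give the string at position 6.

8181

Stepping forward 2 times from 8118: 8118 → 8115, then the target.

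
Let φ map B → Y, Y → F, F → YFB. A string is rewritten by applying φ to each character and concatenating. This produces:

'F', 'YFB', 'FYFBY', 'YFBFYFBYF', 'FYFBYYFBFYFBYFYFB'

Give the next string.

Replace each of the 17 characters of FYFBYYFBFYFBYFYFB in place — YFB F YFB Y F F YFB Y YFB F YFB Y F YFB F YFB Y — and concatenate.

YFBFYFBYFFYFBYYFBFYFBYFYFBFYFBY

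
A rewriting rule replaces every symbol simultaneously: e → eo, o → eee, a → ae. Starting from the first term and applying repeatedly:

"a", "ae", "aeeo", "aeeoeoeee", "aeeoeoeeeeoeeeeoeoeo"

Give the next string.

Rewriting the 20 symbols of aeeoeoeeeeoeeeeoeoeo one by one yields ae eo eo eee eo eee eo eo eo eo eee eo eo eo eo eee eo eee eo eee; concatenated:

aeeoeoeeeeoeeeeoeoeoeoeeeeoeoeoeoeeeeoeeeeoeee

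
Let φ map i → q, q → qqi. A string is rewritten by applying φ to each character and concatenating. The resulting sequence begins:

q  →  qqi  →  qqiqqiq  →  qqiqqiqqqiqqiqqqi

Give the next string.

Rewriting the 17 symbols of qqiqqiqqqiqqiqqqi one by one yields qqi qqi q qqi qqi q qqi qqi qqi q qqi qqi q qqi qqi qqi q; concatenated:

qqiqqiqqqiqqiqqqiqqiqqiqqqiqqiqqqiqqiqqiq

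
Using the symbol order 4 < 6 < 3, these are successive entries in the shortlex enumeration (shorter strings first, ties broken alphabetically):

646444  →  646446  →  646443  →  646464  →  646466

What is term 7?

646434

Continuing the enumeration 2 steps past 646466: 646466 → 646463 → (answer).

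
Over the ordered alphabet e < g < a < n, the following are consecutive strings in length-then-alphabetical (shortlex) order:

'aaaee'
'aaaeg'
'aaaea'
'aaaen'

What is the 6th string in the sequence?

aaagg

Continuing the enumeration 2 steps past aaaen: aaaen → aaage → (answer).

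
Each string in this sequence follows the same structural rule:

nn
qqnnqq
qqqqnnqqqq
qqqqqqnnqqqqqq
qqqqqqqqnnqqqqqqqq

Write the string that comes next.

Each term wraps the previous one in qq on the left and qq on the right.
Applying this once more to qqqqqqqqnnqqqqqqqq:

qqqqqqqqqqnnqqqqqqqqqq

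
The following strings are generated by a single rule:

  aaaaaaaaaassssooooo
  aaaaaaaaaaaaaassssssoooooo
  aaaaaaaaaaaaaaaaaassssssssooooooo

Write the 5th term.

aaaaaaaaaaaaaaaaaaaaaaaaaassssssssssssooooooooo

Each string has the form a^{4n+2} s^{2n} o^{n+3}, where the shown terms are n = 2, 3, 4.
At n = 6 the blocks have lengths 26, 12, 9.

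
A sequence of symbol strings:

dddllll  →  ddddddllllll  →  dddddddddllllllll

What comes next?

ddddddddddddllllllllll

Term n consists of 3n d's, followed by 2n+2 l's (n = 1, 2, …).
At n = 4 the blocks have lengths 12, 10.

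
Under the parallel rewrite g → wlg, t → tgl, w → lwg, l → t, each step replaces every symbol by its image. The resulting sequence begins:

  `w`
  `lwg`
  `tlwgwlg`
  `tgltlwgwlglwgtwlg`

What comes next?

tglwlgttgltlwgwlglwgtwlgtlwgwlgtgllwgtwlg

Applying the rule to each of the 17 symbols of tgltlwgwlglwgtwlg gives the pieces tgl wlg t tgl t lwg wlg lwg t wlg t lwg wlg tgl lwg t wlg, which concatenate to the answer.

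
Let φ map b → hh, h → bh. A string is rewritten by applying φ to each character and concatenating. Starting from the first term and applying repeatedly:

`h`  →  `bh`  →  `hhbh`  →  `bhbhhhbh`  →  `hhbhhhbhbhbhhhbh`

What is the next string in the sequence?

Replace each of the 16 characters of hhbhhhbhbhbhhhbh in place — bh bh hh bh bh bh hh bh hh bh hh bh bh bh hh bh — and concatenate.

bhbhhhbhbhbhhhbhhhbhhhbhbhbhhhbh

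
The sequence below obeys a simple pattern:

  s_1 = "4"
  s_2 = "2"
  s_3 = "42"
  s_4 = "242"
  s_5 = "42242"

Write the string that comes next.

24242242

This is a Fibonacci-style word recurrence s(k) = s(k−2)·s(k−1): e.g. 4·2 = 42.
So term 6 is 242·42242.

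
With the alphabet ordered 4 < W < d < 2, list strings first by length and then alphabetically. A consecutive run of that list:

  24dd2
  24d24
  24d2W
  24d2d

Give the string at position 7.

2424W

Advancing 3 positions from 24d2d through 24d2d → 24d22 → 24244 reaches term 7.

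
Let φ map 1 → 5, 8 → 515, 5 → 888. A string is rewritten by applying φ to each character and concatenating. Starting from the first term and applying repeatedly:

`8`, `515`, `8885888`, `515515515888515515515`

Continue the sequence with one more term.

888588888858888885888515515515888588888858888885888

Applying the rule to each of the 21 symbols of 515515515888515515515 gives the pieces 888 5 888 888 5 888 888 5 888 515 515 515 888 5 888 888 5 888 888 5 888, which concatenate to the answer.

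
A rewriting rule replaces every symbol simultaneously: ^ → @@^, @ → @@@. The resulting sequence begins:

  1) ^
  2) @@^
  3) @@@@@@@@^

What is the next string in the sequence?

Rewriting each symbol of @@@@@@@@^: @→@@@, @→@@@, @→@@@, @→@@@, @→@@@, @→@@@, @→@@@, @→@@@, ^→@@^, which concatenates to @@@ @@@ @@@ @@@ @@@ @@@ @@@ @@@ @@^.

@@@@@@@@@@@@@@@@@@@@@@@@@@^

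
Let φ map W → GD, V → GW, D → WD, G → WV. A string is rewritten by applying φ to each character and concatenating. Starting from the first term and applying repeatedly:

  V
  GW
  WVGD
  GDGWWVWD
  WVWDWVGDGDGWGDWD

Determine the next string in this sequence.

Rewriting the 16 symbols of WVWDWVGDGDGWGDWD one by one yields GD GW GD WD GD GW WV WD WV WD WV GD WV WD GD WD; concatenated:

GDGWGDWDGDGWWVWDWVWDWVGDWVWDGDWD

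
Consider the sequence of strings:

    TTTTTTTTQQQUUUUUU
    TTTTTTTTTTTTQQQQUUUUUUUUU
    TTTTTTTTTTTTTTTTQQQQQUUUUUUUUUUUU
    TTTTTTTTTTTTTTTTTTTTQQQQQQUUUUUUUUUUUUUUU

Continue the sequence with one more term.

TTTTTTTTTTTTTTTTTTTTTTTTQQQQQQQUUUUUUUUUUUUUUUUUU

Term n consists of 4n T's, followed by n+1 Q's, followed by 3n U's, where the shown terms are n = 2, 3, 4, 5.
For the next term, n = 6, so the run lengths are 24, 7, 18.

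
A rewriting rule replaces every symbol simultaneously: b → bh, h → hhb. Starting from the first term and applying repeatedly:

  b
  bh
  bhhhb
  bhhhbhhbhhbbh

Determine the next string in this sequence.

Rewriting the 13 symbols of bhhhbhhbhhbbh one by one yields bh hhb hhb hhb bh hhb hhb bh hhb hhb bh bh hhb; concatenated:

bhhhbhhbhhbbhhhbhhbbhhhbhhbbhbhhhb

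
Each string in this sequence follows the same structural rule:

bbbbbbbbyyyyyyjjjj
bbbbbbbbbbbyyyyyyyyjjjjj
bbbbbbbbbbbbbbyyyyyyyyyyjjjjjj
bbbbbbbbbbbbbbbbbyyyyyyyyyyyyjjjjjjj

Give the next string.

The n-th term is 3n+2 b's then 2n+2 y's then n+2 j's, where the shown terms are n = 2, 3, 4, 5.
Setting n = 6 gives 20, 14, 8 characters in each block.

bbbbbbbbbbbbbbbbbbbbyyyyyyyyyyyyyyjjjjjjjj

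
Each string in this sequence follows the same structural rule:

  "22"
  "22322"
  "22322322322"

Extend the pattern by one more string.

Every step duplicates the string with '3' between the halves.
One more doubling of 22322322322 gives the answer.

22322322322322322322322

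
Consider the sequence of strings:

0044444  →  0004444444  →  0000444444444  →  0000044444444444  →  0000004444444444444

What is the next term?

The n-th term is n 0's then 2n+1 4's, where the shown terms are n = 2, 3, 4, 5, 6.
Setting n = 7 gives 7, 15 characters in each block.

0000000444444444444444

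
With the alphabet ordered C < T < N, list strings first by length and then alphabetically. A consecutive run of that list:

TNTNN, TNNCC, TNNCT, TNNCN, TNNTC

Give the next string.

TNNTT

The successor of TNNTC increments the rightmost position that isn't already N and resets every position after it to C.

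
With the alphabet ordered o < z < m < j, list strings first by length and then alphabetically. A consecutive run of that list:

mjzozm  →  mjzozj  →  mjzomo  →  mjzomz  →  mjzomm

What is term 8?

Advancing 3 positions from mjzomm through mjzomm → mjzomj → mjzojo reaches term 8.

mjzojz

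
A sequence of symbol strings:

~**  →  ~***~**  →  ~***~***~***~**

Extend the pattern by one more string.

s(k+1) = s(k)·*·s(k) — each term doubles the last with '*' between the halves.
One more doubling of ~***~***~***~** gives the answer.

~***~***~***~***~***~***~***~**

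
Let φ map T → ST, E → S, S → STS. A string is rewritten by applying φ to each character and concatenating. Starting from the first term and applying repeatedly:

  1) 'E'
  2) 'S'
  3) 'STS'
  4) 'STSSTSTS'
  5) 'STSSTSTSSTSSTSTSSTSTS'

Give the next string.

Rewriting the 21 symbols of STSSTSTSSTSSTSTSSTSTS one by one yields STS ST STS STS ST STS ST STS STS ST STS STS ST STS ST STS STS ST STS ST STS; concatenated:

STSSTSTSSTSSTSTSSTSTSSTSSTSTSSTSSTSTSSTSTSSTSSTSTSSTSTS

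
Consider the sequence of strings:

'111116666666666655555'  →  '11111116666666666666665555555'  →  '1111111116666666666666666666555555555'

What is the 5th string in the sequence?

Reading off run lengths: 1 runs 5, 7, 9; 6 runs 11, 15, 19; 5 runs 5, 7, 9 — each is linear in n, where the shown terms are n = 3, 4, 5.
For term 5, n = 7, so the run lengths are 13, 27, 13.

11111111111116666666666666666666666666665555555555555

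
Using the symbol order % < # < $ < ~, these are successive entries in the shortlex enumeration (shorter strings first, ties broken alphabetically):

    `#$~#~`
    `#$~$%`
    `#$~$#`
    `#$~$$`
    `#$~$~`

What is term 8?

#$~~$

Stepping forward 3 times from #$~$~: #$~$~ → #$~~% → #$~~#, then the target.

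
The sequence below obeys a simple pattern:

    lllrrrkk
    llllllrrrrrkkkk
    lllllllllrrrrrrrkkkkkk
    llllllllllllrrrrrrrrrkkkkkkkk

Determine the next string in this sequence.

Each string has the form l^{3n} r^{2n+1} k^{2n} (n = 1, 2, …).
At n = 5 the blocks have lengths 15, 11, 10.

lllllllllllllllrrrrrrrrrrrkkkkkkkkkk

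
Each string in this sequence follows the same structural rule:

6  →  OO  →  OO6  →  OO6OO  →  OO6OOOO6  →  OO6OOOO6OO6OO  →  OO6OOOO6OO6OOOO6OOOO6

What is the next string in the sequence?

OO6OOOO6OO6OOOO6OOOO6OO6OOOO6OO6OO

From term 3 onward, concatenate the last term with the second-to-last: OO·6 = OO6, OO6·OO = OO6OO, …
Continuing: OO6OOOO6OO6OOOO6OOOO6 · OO6OOOO6OO6OO gives term 8.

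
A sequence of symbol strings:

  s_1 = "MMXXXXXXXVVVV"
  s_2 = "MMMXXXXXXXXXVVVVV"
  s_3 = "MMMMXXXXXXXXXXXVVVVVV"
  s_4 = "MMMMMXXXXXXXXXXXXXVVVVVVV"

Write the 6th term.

MMMMMMMXXXXXXXXXXXXXXXXXVVVVVVVVV

Reading off run lengths: M runs 2, 3, 4, 5; X runs 7, 9, 11, 13; V runs 4, 5, 6, 7 — each is linear in n, where the shown terms are n = 2, 3, 4, 5.
Setting n = 7 gives 7, 17, 9 characters in each block.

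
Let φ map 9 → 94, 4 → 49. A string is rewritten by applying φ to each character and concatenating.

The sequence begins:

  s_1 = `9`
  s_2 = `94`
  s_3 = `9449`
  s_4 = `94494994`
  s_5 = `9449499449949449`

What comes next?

94494994499494494994944994494994

Replace each of the 16 characters of 9449499449949449 in place — 94 49 49 94 49 94 94 49 49 94 94 49 94 49 49 94 — and concatenate.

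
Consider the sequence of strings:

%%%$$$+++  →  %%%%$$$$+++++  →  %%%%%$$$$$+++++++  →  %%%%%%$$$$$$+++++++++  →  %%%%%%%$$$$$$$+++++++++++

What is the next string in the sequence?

%%%%%%%%$$$$$$$$+++++++++++++

The n-th term is n+1 %'s then n+1 $'s then 2n-1 +'s, where the shown terms are n = 2, 3, 4, 5, 6.
Setting n = 7 gives 8, 8, 13 characters in each block.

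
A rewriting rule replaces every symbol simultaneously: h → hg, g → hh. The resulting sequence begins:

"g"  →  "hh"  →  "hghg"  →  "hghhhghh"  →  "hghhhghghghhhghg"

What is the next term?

hghhhghghghhhghhhghhhghghghhhghh

φ(hghhhghghghhhghg) expands symbol-by-symbol to hg hh hg hg hg hh hg hh hg hh hg hg hg hh hg hh; joining the 16 pieces gives the next term.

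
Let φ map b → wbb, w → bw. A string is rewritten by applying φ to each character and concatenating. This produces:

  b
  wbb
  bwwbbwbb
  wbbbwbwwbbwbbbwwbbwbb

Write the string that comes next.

Rewriting the 21 symbols of wbbbwbwwbbwbbbwwbbwbb one by one yields bw wbb wbb wbb bw wbb bw bw wbb wbb bw wbb wbb wbb bw bw wbb wbb bw wbb wbb; concatenated:

bwwbbwbbwbbbwwbbbwbwwbbwbbbwwbbwbbwbbbwbwwbbwbbbwwbbwbb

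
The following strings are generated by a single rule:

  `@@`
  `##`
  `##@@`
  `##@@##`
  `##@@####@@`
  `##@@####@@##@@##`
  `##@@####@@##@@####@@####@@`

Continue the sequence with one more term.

Each term (from the third on) is the previous term followed by the one before it: term 3 = ##·@@ = ##@@.
The next term joins ##@@####@@##@@####@@####@@ and ##@@####@@##@@##.

##@@####@@##@@####@@####@@##@@####@@##@@##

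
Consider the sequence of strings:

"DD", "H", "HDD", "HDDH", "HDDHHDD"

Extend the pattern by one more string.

HDDHHDDHDDH

From term 3 onward, concatenate the last term with the second-to-last: H·DD = HDD, HDD·H = HDDH, …
Continuing: HDDHHDD · HDDH gives term 6.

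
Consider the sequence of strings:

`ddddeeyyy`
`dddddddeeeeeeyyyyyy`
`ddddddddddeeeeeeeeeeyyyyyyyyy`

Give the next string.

dddddddddddddeeeeeeeeeeeeeeyyyyyyyyyyyy

Reading off run lengths: d runs 4, 7, 10; e runs 2, 6, 10; y runs 3, 6, 9 — each is linear in n (n = 1, 2, …).
For the next term, n = 4, so the run lengths are 13, 14, 12.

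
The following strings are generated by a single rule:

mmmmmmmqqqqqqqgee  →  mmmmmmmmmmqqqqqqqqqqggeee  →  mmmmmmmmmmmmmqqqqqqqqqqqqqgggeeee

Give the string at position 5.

Each string has the form m^{3n+1} q^{3n+1} g^{n-1} e^{n}, where the shown terms are n = 2, 3, 4.
Setting n = 6 gives 19, 19, 5, 6 characters in each block.

mmmmmmmmmmmmmmmmmmmqqqqqqqqqqqqqqqqqqqgggggeeeeee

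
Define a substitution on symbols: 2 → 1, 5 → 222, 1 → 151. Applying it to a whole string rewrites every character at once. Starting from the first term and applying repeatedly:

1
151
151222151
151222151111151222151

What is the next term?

151222151111151222151151151151151222151111151222151

Replace each of the 21 characters of 151222151111151222151 in place — 151 222 151 1 1 1 151 222 151 151 151 151 151 222 151 1 1 1 151 222 151 — and concatenate.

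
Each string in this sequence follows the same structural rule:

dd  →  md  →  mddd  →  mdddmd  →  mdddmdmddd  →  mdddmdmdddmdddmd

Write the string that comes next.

mdddmdmdddmdddmdmdddmdmddd

This is a Fibonacci-style word recurrence s(k) = s(k−1)·s(k−2): e.g. md·dd = mddd.
The next term joins mdddmdmdddmdddmd and mdddmdmddd.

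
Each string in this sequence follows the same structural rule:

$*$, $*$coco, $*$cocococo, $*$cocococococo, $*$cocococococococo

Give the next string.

Each term is the previous one with coco appended.
One more step from $*$cocococococococo gives the answer.

$*$cocococococococococo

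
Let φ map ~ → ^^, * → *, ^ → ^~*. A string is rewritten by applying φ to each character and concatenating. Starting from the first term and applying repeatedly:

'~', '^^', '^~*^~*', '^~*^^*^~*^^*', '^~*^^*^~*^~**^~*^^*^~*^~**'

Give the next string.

^~*^^*^~*^~**^~*^^*^~*^^**^~*^^*^~*^~**^~*^^*^~*^^**

Replace each of the 26 characters of ^~*^^*^~*^~**^~*^^*^~*^~** in place — ^~* ^^ * ^~* ^~* * ^~* ^^ * ^~* ^^ * * ^~* ^^ * ^~* ^~* * ^~* ^^ * ^~* ^^ * * — and concatenate.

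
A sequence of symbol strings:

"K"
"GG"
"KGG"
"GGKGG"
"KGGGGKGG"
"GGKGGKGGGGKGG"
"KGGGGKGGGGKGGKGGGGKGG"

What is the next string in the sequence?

GGKGGKGGGGKGGKGGGGKGGGGKGGKGGGGKGG

Each term (from the third on) is the two preceding terms concatenated in order: term 3 = K·GG = KGG.
So term 8 is GGKGGKGGGGKGG·KGGGGKGGGGKGGKGGGGKGG.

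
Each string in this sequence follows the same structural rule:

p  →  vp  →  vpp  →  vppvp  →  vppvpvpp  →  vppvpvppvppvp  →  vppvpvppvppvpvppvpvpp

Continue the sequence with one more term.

vppvpvppvppvpvppvpvppvppvpvppvppvp

From term 3 onward, concatenate the last term with the second-to-last: vp·p = vpp, vpp·vp = vppvp, …
The next term joins vppvpvppvppvpvppvpvpp and vppvpvppvppvp.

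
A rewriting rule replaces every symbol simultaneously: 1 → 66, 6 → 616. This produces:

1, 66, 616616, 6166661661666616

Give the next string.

φ(6166661661666616) expands symbol-by-symbol to 616 66 616 616 616 616 66 616 616 66 616 616 616 616 66 616; joining the 16 pieces gives the next term.

61666616616616616666166166661661661661666616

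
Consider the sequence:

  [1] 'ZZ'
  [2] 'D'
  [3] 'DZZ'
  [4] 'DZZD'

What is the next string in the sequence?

DZZDDZZ

Each term (from the third on) is the previous term followed by the one before it: term 3 = D·ZZ = DZZ.
Continuing: DZZD · DZZ gives term 5.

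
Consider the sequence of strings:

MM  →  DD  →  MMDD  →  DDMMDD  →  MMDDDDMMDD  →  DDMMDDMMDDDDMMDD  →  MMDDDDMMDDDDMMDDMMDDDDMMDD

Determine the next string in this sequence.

This is a Fibonacci-style word recurrence s(k) = s(k−2)·s(k−1): e.g. MM·DD = MMDD.
So term 8 is DDMMDDMMDDDDMMDD·MMDDDDMMDDDDMMDDMMDDDDMMDD.

DDMMDDMMDDDDMMDDMMDDDDMMDDDDMMDDMMDDDDMMDD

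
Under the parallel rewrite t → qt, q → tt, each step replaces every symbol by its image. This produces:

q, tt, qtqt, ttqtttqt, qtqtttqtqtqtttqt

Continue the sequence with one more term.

Replace each of the 16 characters of qtqtttqtqtqtttqt in place — tt qt tt qt qt qt tt qt tt qt tt qt qt qt tt qt — and concatenate.

ttqtttqtqtqtttqtttqtttqtqtqtttqt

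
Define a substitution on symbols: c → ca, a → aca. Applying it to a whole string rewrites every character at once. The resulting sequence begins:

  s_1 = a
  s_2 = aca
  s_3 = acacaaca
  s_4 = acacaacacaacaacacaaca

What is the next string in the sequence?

acacaacacaacaacacaacacaacaacacaacaacacaacacaacaacacaaca

Replace each of the 21 characters of acacaacacaacaacacaaca in place — aca ca aca ca aca aca ca aca ca aca aca ca aca aca ca aca ca aca aca ca aca — and concatenate.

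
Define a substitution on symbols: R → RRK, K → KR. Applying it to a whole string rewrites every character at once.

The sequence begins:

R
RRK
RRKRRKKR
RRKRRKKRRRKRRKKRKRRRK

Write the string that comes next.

RRKRRKKRRRKRRKKRKRRRKRRKRRKKRRRKRRKKRKRRRKKRRRKRRKRRKKR

Replace each of the 21 characters of RRKRRKKRRRKRRKKRKRRRK in place — RRK RRK KR RRK RRK KR KR RRK RRK RRK KR RRK RRK KR KR RRK KR RRK RRK RRK KR — and concatenate.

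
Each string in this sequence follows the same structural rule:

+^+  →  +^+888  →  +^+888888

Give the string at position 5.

+^+888888888888

Each term is the previous one with 888 appended.
From +^+888888, 2 further steps: +^+888888 → +^+888888888 → (answer).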